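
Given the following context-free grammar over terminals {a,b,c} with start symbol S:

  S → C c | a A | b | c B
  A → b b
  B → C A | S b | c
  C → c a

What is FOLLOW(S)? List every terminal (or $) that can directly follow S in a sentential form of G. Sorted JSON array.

FIRST iteration:
iter 1:
  A via A→b b: +{b}
  B via B→c: +{c}
  C via C→c a: +{c}
  S via S→C c: +{c}
  S via S→a A: +{a}
  S via S→b: +{b}
  FIRST[S]={a,b,c}  FIRST[A]={b}  FIRST[B]={c}  FIRST[C]={c}
iter 2:
  B via B→S b: +{a,b}
  FIRST[S]={a,b,c}  FIRST[A]={b}  FIRST[B]={a,b,c}  FIRST[C]={c}
iter 3: (no change)
  FIRST[S]={a,b,c}  FIRST[A]={b}  FIRST[B]={a,b,c}  FIRST[C]={c}

Compute FOLLOW by fixpoint:
seed FOLLOW(S) with $
pass 1:
  B→C A: FOLLOW(C) ⊇ FIRST(A) = {b}; new: +{b}
  B→S b: FOLLOW(S) ⊇ FIRST(b) = {b}; new: +{b}
  S→C c: FOLLOW(C) ⊇ FIRST(c) = {c}; new: +{c}
  S→a A: FOLLOW(A) ⊇ FOLLOW(S) ⊇ {$,b}; new: +{$,b}
  S→c B: FOLLOW(B) ⊇ FOLLOW(S) ⊇ {$,b}; new: +{$,b}
  FOLLOW(S)={$,b}  FOLLOW(A)={$,b}  FOLLOW(B)={$,b}  FOLLOW(C)={b,c}
pass 2: (stable)
  FOLLOW(S)={$,b}  FOLLOW(A)={$,b}  FOLLOW(B)={$,b}  FOLLOW(C)={b,c}

FOLLOW(S) = ["$", "b"]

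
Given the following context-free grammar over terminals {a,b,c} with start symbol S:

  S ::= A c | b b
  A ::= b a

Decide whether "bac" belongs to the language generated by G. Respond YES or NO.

Convert to CNF:
  S -> A T2 | T0 T0
  A -> T0 T1
  T0 -> b
  T1 -> a
  T2 -> c

CYK fill:
  cell(0,0) b: {T0}  orig:{}
  cell(1,1) a: {T1}  orig:{}
  cell(2,2) c: {T2}  orig:{}
  cell(0,1) ba: {A}
  cell(1,2) ac: ∅
  cell(0,2) bac: {S}

S ∈ T[0,2] ⇒ YES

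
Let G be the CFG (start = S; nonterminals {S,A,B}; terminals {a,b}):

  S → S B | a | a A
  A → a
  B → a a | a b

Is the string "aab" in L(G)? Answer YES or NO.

Convert to CNF:
  S -> S B | T0 A | a
  A -> a
  B -> T0 T0 | T0 T1
  T0 -> a
  T1 -> b

CYK table (by increasing span):
  T[0,0] 'a' = {A,S,T0}  orig:{A,S}
  T[1,1] 'a' = {A,S,T0}  orig:{A,S}
  T[2,2] 'b' = {T1}  orig:{}
  T[0,1] 'aa' = {B,S}
  T[1,2] 'ab' = {B}
  T[0,2] 'aab' = {S}

S ∈ T[0,2] ⇒ YES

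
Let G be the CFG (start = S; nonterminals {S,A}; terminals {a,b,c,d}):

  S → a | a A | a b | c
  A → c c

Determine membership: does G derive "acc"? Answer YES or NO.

Convert to CNF:
  S -> T1 A | T1 T2 | a | c
  A -> T0 T0
  T0 -> c
  T1 -> a
  T2 -> b

CYK table (by increasing span):
  [0..0]={S,T1}  "a"  orig:{S}
  [1..1]={S,T0}  "c"  orig:{S}
  [2..2]={S,T0}  "c"  orig:{S}
  [0..1]=∅  "ac"
  [1..2]={A}  "cc"
  [0..2]={S}  "acc"

S ∈ T[0,2] ⇒ YES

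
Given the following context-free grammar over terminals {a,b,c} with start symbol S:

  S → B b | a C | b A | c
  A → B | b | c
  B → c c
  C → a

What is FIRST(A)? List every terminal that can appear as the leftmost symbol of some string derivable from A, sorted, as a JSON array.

FIRST sets, iterate to fixpoint:
round 1:
  A via A→b: +{b}
  A via A→c: +{c}
  B via B→c c: +{c}
  C via C→a: +{a}
  S via S→B b: +{c}
  S via S→a C: +{a}
  S via S→b A: +{b}
  FIRST(S)={a,b,c}  FIRST(A)={b,c}  FIRST(B)={c}  FIRST(C)={a}
round 2: done
  FIRST(S)={a,b,c}  FIRST(A)={b,c}  FIRST(B)={c}  FIRST(C)={a}

FIRST(A) = ["b", "c"]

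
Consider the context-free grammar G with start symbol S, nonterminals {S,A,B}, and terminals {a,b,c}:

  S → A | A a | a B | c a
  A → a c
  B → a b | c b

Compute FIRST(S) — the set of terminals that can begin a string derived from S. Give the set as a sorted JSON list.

FIRST sets, iterate to fixpoint:
iter 1:
  A via A→a c: +{a}
  B via B→a b: +{a}
  B via B→c b: +{c}
  S via S→A: +{a}
  S via S→c a: +{c}
  FIRST(S)={a,c}  FIRST(A)={a}  FIRST(B)={a,c}
iter 2: (no change)
  FIRST(S)={a,c}  FIRST(A)={a}  FIRST(B)={a,c}

FIRST(S) = ["a", "c"]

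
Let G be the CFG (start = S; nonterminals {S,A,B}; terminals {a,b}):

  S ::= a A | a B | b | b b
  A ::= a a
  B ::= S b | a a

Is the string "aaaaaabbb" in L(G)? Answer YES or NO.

CNF form of G:
  S -> T0 A | T0 B | T1 T1 | b
  A -> T0 T0
  B -> S T1 | T0 T0
  T0 -> a
  T1 -> b

CYK fill:
  cell(0,0) a: {T0}  orig:{}
  cell(1,1) a: {T0}  orig:{}
  cell(2,2) a: {T0}  orig:{}
  cell(3,3) a: {T0}  orig:{}
  cell(4,4) a: {T0}  orig:{}
  cell(5,5) a: {T0}  orig:{}
  cell(6,6) b: {S,T1}  orig:{S}
  cell(7,7) b: {S,T1}  orig:{S}
  cell(8,8) b: {S,T1}  orig:{S}
  cell(0,1) aa: {A,B}
  cell(1,2) aa: {A,B}
  cell(2,3) aa: {A,B}
  cell(3,4) aa: {A,B}
  cell(4,5) aa: {A,B}
  cell(5,6) ab: ∅
  cell(6,7) bb: {B,S}
  cell(7,8) bb: {B,S}
  cell(0,2) aaa: {S}
  cell(1,3) aaa: {S}
  cell(2,4) aaa: {S}
  cell(3,5) aaa: {S}
  cell(4,6) aab: ∅
  cell(5,7) abb: {S}
  cell(6,8) bbb: {B}
  cell(0,3) aaaa: ∅
  cell(1,4) aaaa: ∅
  cell(2,5) aaaa: ∅
  cell(3,6) aaab: {B}
  cell(4,7) aabb: ∅
  cell(5,8) abbb: {B,S}
  cell(0,4) aaaaa: ∅
  cell(1,5) aaaaa: ∅
  cell(2,6) aaaab: {S}
  cell(3,7) aaabb: ∅
  cell(4,8) aabbb: {S}
  cell(0,5) aaaaaa: ∅
  cell(1,6) aaaaab: ∅
  cell(2,7) aaaabb: {B}
  cell(3,8) aaabbb: ∅
  cell(0,6) aaaaaab: ∅
  cell(1,7) aaaaabb: {S}
  cell(2,8) aaaabbb: ∅
  cell(0,7) aaaaaabb: ∅
  cell(1,8) aaaaabbb: {B}
  cell(0,8) aaaaaabbb: {S}

S ∈ T[0,8] ⇒ YES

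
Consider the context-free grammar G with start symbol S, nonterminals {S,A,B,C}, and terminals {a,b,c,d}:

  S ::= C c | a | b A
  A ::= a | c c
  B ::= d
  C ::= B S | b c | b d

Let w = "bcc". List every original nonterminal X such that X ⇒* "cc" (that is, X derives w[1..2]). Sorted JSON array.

CNF form of G:
  S -> C T0 | T1 A | a
  A -> T0 T0 | a
  B -> d
  C -> B S | T1 T0 | T1 T2
  T0 -> c
  T1 -> b
  T2 -> d

Fill CYK table bottom-up (cells [i..j] with 1 ≤ i ≤ j ≤ 2 only):
  T[1,1] 'c' = {T0}  orig:{}
  T[2,2] 'c' = {T0}  orig:{}
  T[1,2] 'cc' = {A}

Original NTs in T[1,2] deriving "cc": ["A"]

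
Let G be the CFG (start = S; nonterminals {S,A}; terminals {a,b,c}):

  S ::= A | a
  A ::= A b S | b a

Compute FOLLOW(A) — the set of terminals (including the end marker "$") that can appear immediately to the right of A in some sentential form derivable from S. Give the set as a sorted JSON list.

FIRST sets, iterate to fixpoint:
pass 1:
  A via A→b a: +{b}
  S via S→A: +{b}
  S via S→a: +{a}
  S: {a,b}  A: {b}
pass 2: done
  S: {a,b}  A: {b}

FOLLOW iteration:
initialize: $ ∈ FOLLOW(S)
[1]
  A→A b S: FOLLOW(A) ⊇ FIRST(b) = {b}; new: +{b}
  A→A b S: FOLLOW(S) ⊇ FOLLOW(A) ⊇ {b}; new: +{b}
  S→A: FOLLOW(A) ⊇ FOLLOW(S) ⊇ {$,b}; new: +{$}
  FOLLOW(S)={$,b}  FOLLOW(A)={$,b}
[2] — fixpoint
  FOLLOW(S)={$,b}  FOLLOW(A)={$,b}

FOLLOW(A) = ["$", "b"]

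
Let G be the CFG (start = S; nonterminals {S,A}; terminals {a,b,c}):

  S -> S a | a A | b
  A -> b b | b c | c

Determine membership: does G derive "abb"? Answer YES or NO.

Convert to CNF:
  S -> S T2 | T2 A | b
  A -> T0 T0 | T0 T1 | c
  T0 -> b
  T1 -> c
  T2 -> a

CYK table (by increasing span):
  cell(0,0) a: {T2}  orig:{}
  cell(1,1) b: {S,T0}  orig:{S}
  cell(2,2) b: {S,T0}  orig:{S}
  cell(0,1) ab: ∅
  cell(1,2) bb: {A}
  cell(0,2) abb: {S}

S ∈ T[0,2] ⇒ YES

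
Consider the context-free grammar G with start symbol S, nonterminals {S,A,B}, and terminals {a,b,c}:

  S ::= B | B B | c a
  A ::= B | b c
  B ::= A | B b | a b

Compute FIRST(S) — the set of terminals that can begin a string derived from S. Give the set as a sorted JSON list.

FIRST iteration:
round 1:
  A via A→b c: +{b}
  B via B→A: +{b}
  B via B→a b: +{a}
  S via S→B: +{a,b}
  S via S→c a: +{c}
  S: {a,b,c}  A: {b}  B: {a,b}
round 2:
  A via A→B: +{a}
  S: {a,b,c}  A: {a,b}  B: {a,b}
round 3: (stable)
  S: {a,b,c}  A: {a,b}  B: {a,b}

FIRST(S) = ["a", "b", "c"]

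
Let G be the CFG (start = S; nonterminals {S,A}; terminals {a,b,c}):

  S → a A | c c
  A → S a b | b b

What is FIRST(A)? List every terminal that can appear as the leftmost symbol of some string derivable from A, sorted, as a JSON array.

FIRST sets, iterate to fixpoint:
pass 1:
  A via A→b b: +{b}
  S via S→a A: +{a}
  S via S→c c: +{c}
  FIRST[S]={a,c}  FIRST[A]={b}
pass 2:
  A via A→S a b: +{a,c}
  FIRST[S]={a,c}  FIRST[A]={a,b,c}
pass 3: done
  FIRST[S]={a,c}  FIRST[A]={a,b,c}

FIRST(A) = ["a", "b", "c"]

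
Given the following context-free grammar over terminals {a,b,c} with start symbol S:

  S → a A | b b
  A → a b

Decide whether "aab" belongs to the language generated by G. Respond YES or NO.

CNF form of G:
  S -> T0 A | T1 T1
  A -> T0 T1
  T0 -> a
  T1 -> b

CYK fill:
  cell(0,0) a: {T0}  orig:{}
  cell(1,1) a: {T0}  orig:{}
  cell(2,2) b: {T1}  orig:{}
  cell(0,1) aa: ∅
  cell(1,2) ab: {A}
  cell(0,2) aab: {S}

S ∈ T[0,2] ⇒ YES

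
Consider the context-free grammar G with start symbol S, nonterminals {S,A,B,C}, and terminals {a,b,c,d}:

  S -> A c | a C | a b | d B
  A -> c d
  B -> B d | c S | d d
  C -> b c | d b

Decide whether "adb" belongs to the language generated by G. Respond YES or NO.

Convert to CNF:
  S -> A T0 | T1 B | T3 C | T3 T2
  A -> T0 T1
  B -> B T1 | T0 S | T1 T1
  C -> T1 T2 | T2 T0
  T0 -> c
  T1 -> d
  T2 -> b
  T3 -> a

CYK fill:
  [0..0]={T3}  "a"  orig:{}
  [1..1]={T1}  "d"  orig:{}
  [2..2]={T2}  "b"  orig:{}
  [0..1]=∅  "ad"
  [1..2]={C}  "db"
  [0..2]={S}  "adb"

S ∈ T[0,2] ⇒ YES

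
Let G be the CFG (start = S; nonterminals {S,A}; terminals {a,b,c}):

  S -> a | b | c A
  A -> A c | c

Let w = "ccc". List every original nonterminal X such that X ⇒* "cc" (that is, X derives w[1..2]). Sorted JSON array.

Convert to CNF:
  S -> T0 A | a | b
  A -> A T0 | c
  T0 -> c

CYK table (by increasing span) (cells [i..j] with 1 ≤ i ≤ j ≤ 2 only):
  cell(1,1) c: {A,T0}  orig:{A}
  cell(2,2) c: {A,T0}  orig:{A}
  cell(1,2) cc: {A,S}

Original NTs in T[1,2] deriving "cc": ["A", "S"]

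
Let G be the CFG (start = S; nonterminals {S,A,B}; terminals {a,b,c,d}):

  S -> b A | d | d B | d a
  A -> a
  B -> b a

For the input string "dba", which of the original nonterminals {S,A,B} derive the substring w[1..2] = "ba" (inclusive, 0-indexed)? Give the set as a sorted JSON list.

CNF form of G:
  S -> T0 A | T2 B | T2 T1 | d
  A -> a
  B -> T0 T1
  T0 -> b
  T1 -> a
  T2 -> d

Fill CYK table bottom-up (cells [i..j] with 1 ≤ i ≤ j ≤ 2 only):
  [1..1]={T0}  "b"  orig:{}
  [2..2]={A,T1}  "a"  orig:{A}
  [1..2]={B,S}  "ba"

Original NTs in T[1,2] deriving "ba": ["B", "S"]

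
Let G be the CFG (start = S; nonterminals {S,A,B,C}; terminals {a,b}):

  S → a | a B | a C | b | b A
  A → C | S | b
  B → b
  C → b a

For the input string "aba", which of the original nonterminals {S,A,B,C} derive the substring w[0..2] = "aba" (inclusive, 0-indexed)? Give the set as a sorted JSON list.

CNF form of G:
  S -> T0 B | T0 C | T1 A | a | b
  A -> T0 B | T0 C | T1 A | T1 T0 | a | b
  B -> b
  C -> T1 T0
  T0 -> a
  T1 -> b

CYK table (by increasing span) (cells [i..j] with 0 ≤ i ≤ j ≤ 2 only):
  T[0,0] 'a' = {A,S,T0}  orig:{A,S}
  T[1,1] 'b' = {A,B,S,T1}  orig:{A,B,S}
  T[2,2] 'a' = {A,S,T0}  orig:{A,S}
  T[0,1] 'ab' = {A,S}
  T[1,2] 'ba' = {A,C,S}
  T[0,2] 'aba' = {A,S}

Original NTs in T[0,2] deriving "aba": ["A", "S"]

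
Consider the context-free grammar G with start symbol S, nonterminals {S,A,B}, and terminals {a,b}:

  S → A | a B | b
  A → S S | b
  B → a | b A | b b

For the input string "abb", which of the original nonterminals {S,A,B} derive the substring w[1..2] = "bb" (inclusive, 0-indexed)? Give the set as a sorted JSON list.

CNF form of G:
  S -> S S | T1 B | b
  A -> S S | b
  B -> T0 A | T0 T0 | a
  T0 -> b
  T1 -> a

Fill CYK table bottom-up (cells [i..j] with 1 ≤ i ≤ j ≤ 2 only):
  cell(1,1) b: {A,S,T0}  orig:{A,S}
  cell(2,2) b: {A,S,T0}  orig:{A,S}
  cell(1,2) bb: {A,B,S}

Original NTs in T[1,2] deriving "bb": ["A", "B", "S"]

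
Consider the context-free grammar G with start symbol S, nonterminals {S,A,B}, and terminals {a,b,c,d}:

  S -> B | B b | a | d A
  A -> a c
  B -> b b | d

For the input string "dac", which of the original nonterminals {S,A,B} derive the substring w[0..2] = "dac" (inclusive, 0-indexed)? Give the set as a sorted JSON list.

Convert to CNF:
  S -> B T2 | T2 T2 | T3 A | a | d
  A -> T0 T1
  B -> T2 T2 | d
  T0 -> a
  T1 -> c
  T2 -> b
  T3 -> d

CYK table (by increasing span) — only the sub-triangle for w[0..2]:
  [0..0]={B,S,T3}  "d"  orig:{B,S}
  [1..1]={S,T0}  "a"  orig:{S}
  [2..2]={T1}  "c"  orig:{}
  [0..1]=∅  "da"
  [1..2]={A}  "ac"
  [0..2]={S}  "dac"

Original NTs in T[0,2] deriving "dac": ["S"]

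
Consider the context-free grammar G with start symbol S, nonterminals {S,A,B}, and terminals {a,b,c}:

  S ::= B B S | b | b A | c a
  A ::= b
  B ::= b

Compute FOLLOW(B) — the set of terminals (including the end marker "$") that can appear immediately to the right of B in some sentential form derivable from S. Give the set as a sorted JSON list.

FIRST sets, iterate to fixpoint:
iter 1:
  A via A→b: +{b}
  B via B→b: +{b}
  S via S→B B S: +{b}
  S via S→c a: +{c}
  S: {b,c}  A: {b}  B: {b}
iter 2: (stable)
  S: {b,c}  A: {b}  B: {b}

FOLLOW iteration:
FOLLOW(S) := {$}
iter 1:
  S→B B S: FOLLOW(B) ⊇ FIRST(B) = {b}; new: +{b}
  S→B B S: FOLLOW(B) ⊇ FIRST(S) = {b,c}; new: +{c}
  S→b A: FOLLOW(A) ⊇ FOLLOW(S) ⊇ {$}; new: +{$}
  FOLLOW[S]={$}  FOLLOW[A]={$}  FOLLOW[B]={b,c}
iter 2: (no change)
  FOLLOW[S]={$}  FOLLOW[A]={$}  FOLLOW[B]={b,c}

FOLLOW(B) = ["b", "c"]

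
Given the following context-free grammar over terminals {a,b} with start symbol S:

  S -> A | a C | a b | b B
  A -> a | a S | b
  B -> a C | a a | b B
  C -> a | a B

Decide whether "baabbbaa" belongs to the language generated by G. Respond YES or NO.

CNF form of G:
  S -> T0 C | T0 S | T0 T1 | T1 B | a | b
  A -> T0 S | a | b
  B -> T0 C | T0 T0 | T1 B
  C -> T0 B | a
  T0 -> a
  T1 -> b

CYK table (by increasing span):
  T[0,0] 'b' = {A,S,T1}  orig:{A,S}
  T[1,1] 'a' = {A,C,S,T0}  orig:{A,C,S}
  T[2,2] 'a' = {A,C,S,T0}  orig:{A,C,S}
  T[3,3] 'b' = {A,S,T1}  orig:{A,S}
  T[4,4] 'b' = {A,S,T1}  orig:{A,S}
  T[5,5] 'b' = {A,S,T1}  orig:{A,S}
  T[6,6] 'a' = {A,C,S,T0}  orig:{A,C,S}
  T[7,7] 'a' = {A,C,S,T0}  orig:{A,C,S}
  T[0,1] 'ba' = ∅
  T[1,2] 'aa' = {A,B,S}
  T[2,3] 'ab' = {A,S}
  T[3,4] 'bb' = ∅
  T[4,5] 'bb' = ∅
  T[5,6] 'ba' = ∅
  T[6,7] 'aa' = {A,B,S}
  T[0,2] 'baa' = {B,S}
  T[1,3] 'aab' = {A,S}
  T[2,4] 'abb' = ∅
  T[3,5] 'bbb' = ∅
  T[4,6] 'bba' = ∅
  T[5,7] 'baa' = {B,S}
  T[0,3] 'baab' = ∅
  T[1,4] 'aabb' = ∅
  T[2,5] 'abbb' = ∅
  T[3,6] 'bbba' = ∅
  T[4,7] 'bbaa' = {B,S}
  T[0,4] 'baabb' = ∅
  T[1,5] 'aabbb' = ∅
  T[2,6] 'abbba' = ∅
  T[3,7] 'bbbaa' = {B,S}
  T[0,5] 'baabbb' = ∅
  T[1,6] 'aabbba' = ∅
  T[2,7] 'abbbaa' = {A,C,S}
  T[0,6] 'baabbba' = ∅
  T[1,7] 'aabbbaa' = {A,B,S}
  T[0,7] 'baabbbaa' = {B,S}

S ∈ T[0,7] ⇒ YES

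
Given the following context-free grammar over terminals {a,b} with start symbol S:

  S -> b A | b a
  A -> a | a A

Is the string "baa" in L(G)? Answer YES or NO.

CNF form of G:
  S -> T1 A | T1 T0
  A -> T0 A | a
  T0 -> a
  T1 -> b

Fill CYK table bottom-up:
  [0..0]={T1}  "b"  orig:{}
  [1..1]={A,T0}  "a"  orig:{A}
  [2..2]={A,T0}  "a"  orig:{A}
  [0..1]={S}  "ba"
  [1..2]={A}  "aa"
  [0..2]={S}  "baa"

S ∈ T[0,2] ⇒ YES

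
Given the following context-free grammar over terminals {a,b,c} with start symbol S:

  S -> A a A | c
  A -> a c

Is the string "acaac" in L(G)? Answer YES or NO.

Convert to CNF:
  S -> A X2 | c
  A -> T0 T1
  T0 -> a
  T1 -> c
  X2 -> T0 A

Fill CYK table bottom-up:
  cell(0,0) a: {T0}  orig:{}
  cell(1,1) c: {S,T1}  orig:{S}
  cell(2,2) a: {T0}  orig:{}
  cell(3,3) a: {T0}  orig:{}
  cell(4,4) c: {S,T1}  orig:{S}
  cell(0,1) ac: {A}
  cell(1,2) ca: ∅
  cell(2,3) aa: ∅
  cell(3,4) ac: {A}
  cell(0,2) aca: ∅
  cell(1,3) caa: ∅
  cell(2,4) aac: {X2}  orig:{}
  cell(0,3) acaa: ∅
  cell(1,4) caac: ∅
  cell(0,4) acaac: {S}

S ∈ T[0,4] ⇒ YES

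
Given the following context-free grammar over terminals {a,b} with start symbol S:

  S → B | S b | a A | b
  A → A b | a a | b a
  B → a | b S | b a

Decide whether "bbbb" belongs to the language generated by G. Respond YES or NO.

Convert to CNF:
  S -> S T0 | T0 S | T0 T1 | T1 A | a | b
  A -> A T0 | T0 T1 | T1 T1
  B -> T0 S | T0 T1 | a
  T0 -> b
  T1 -> a

CYK table (by increasing span):
  [0..0]={S,T0}  "b"  orig:{S}
  [1..1]={S,T0}  "b"  orig:{S}
  [2..2]={S,T0}  "b"  orig:{S}
  [3..3]={S,T0}  "b"  orig:{S}
  [0..1]={B,S}  "bb"
  [1..2]={B,S}  "bb"
  [2..3]={B,S}  "bb"
  [0..2]={B,S}  "bbb"
  [1..3]={B,S}  "bbb"
  [0..3]={B,S}  "bbbb"

S ∈ T[0,3] ⇒ YES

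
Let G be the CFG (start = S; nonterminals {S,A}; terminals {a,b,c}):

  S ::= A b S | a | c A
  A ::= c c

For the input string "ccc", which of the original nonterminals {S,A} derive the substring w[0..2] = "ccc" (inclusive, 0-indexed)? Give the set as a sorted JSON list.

CNF form of G:
  S -> A X2 | T0 A | a
  A -> T0 T0
  T0 -> c
  T1 -> b
  X2 -> T1 S

CYK fill — only the sub-triangle for w[0..2]:
  T[0,0] 'c' = {T0}  orig:{}
  T[1,1] 'c' = {T0}  orig:{}
  T[2,2] 'c' = {T0}  orig:{}
  T[0,1] 'cc' = {A}
  T[1,2] 'cc' = {A}
  T[0,2] 'ccc' = {S}

Original NTs in T[0,2] deriving "ccc": ["S"]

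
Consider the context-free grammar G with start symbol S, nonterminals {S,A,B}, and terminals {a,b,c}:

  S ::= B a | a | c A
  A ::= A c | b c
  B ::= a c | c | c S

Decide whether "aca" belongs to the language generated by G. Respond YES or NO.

Convert to CNF:
  S -> B T2 | T0 A | a
  A -> A T0 | T1 T0
  B -> T0 S | T2 T0 | c
  T0 -> c
  T1 -> b
  T2 -> a

Fill CYK table bottom-up:
  T[0,0] 'a' = {S,T2}  orig:{S}
  T[1,1] 'c' = {B,T0}  orig:{B}
  T[2,2] 'a' = {S,T2}  orig:{S}
  T[0,1] 'ac' = {B}
  T[1,2] 'ca' = {B,S}
  T[0,2] 'aca' = {S}

S ∈ T[0,2] ⇒ YES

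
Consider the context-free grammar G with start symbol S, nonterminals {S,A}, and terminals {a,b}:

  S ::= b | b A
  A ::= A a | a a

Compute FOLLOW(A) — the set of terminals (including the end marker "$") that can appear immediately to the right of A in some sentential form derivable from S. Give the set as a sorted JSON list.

FIRST iteration:
round 1:
  A via A→a a: +{a}
  S via S→b: +{b}
  S: {b}  A: {a}
round 2: — fixpoint
  S: {b}  A: {a}

FOLLOW sets:
FOLLOW(S) := {$}
iter 1:
  A→A a: FOLLOW(A) ⊇ FIRST(a) = {a}; new: +{a}
  S→b A: FOLLOW(A) ⊇ FOLLOW(S) ⊇ {$}; new: +{$}
  FOLLOW(S)={$}  FOLLOW(A)={$,a}
iter 2: (stable)
  FOLLOW(S)={$}  FOLLOW(A)={$,a}

FOLLOW(A) = ["$", "a"]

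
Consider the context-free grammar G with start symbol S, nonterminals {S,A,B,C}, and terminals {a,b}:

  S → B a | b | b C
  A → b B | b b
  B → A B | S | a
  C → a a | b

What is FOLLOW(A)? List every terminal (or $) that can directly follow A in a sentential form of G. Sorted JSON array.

FIRST iteration:
round 1:
  A via A→b B: +{b}
  B via B→A B: +{b}
  B via B→a: +{a}
  C via C→a a: +{a}
  C via C→b: +{b}
  S via S→B a: +{a,b}
  S: {a,b}  A: {b}  B: {a,b}  C: {a,b}
round 2: (stable)
  S: {a,b}  A: {b}  B: {a,b}  C: {a,b}

FOLLOW iteration:
seed FOLLOW(S) with $
round 1:
  B→A B: FOLLOW(A) ⊇ FIRST(B) = {a,b}; new: +{a,b}
  S→B a: FOLLOW(B) ⊇ FIRST(a) = {a}; new: +{a}
  S→b C: FOLLOW(C) ⊇ FOLLOW(S) ⊇ {$}; new: +{$}
  S: {$}  A: {a,b}  B: {a}  C: {$}
round 2:
  A→b B: FOLLOW(B) ⊇ FOLLOW(A) ⊇ {a,b}; new: +{b}
  B→S: FOLLOW(S) ⊇ FOLLOW(B) ⊇ {a,b}; new: +{a,b}
  S→b C: FOLLOW(C) ⊇ FOLLOW(S) ⊇ {$,a,b}; new: +{a,b}
  S: {$,a,b}  A: {a,b}  B: {a,b}  C: {$,a,b}
round 3: — fixpoint
  S: {$,a,b}  A: {a,b}  B: {a,b}  C: {$,a,b}

FOLLOW(A) = ["a", "b"]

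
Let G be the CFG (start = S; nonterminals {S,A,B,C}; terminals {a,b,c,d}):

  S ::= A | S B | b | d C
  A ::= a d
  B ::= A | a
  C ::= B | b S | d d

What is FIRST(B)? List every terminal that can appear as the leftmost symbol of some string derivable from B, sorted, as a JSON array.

Compute FIRST by fixpoint:
round 1:
  A via A→a d: +{a}
  B via B→A: +{a}
  C via C→B: +{a}
  C via C→b S: +{b}
  C via C→d d: +{d}
  S via S→A: +{a}
  S via S→b: +{b}
  S via S→d C: +{d}
  FIRST[S]={a,b,d}  FIRST[A]={a}  FIRST[B]={a}  FIRST[C]={a,b,d}
round 2: — fixpoint
  FIRST[S]={a,b,d}  FIRST[A]={a}  FIRST[B]={a}  FIRST[C]={a,b,d}

FIRST(B) = ["a"]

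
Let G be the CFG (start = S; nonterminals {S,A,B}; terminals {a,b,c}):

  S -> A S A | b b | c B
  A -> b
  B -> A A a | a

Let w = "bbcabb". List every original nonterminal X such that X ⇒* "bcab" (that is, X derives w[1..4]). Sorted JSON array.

Convert to CNF:
  S -> A X4 | T1 T1 | T2 B
  A -> b
  B -> A X3 | a
  T0 -> a
  T1 -> b
  T2 -> c
  X3 -> A T0
  X4 -> S A

CYK fill — only the sub-triangle for w[1..4]:
  cell(1,1) b: {A,T1}  orig:{A}
  cell(2,2) c: {T2}  orig:{}
  cell(3,3) a: {B,T0}  orig:{B}
  cell(4,4) b: {A,T1}  orig:{A}
  cell(1,2) bc: ∅
  cell(2,3) ca: {S}
  cell(3,4) ab: ∅
  cell(1,3) bca: ∅
  cell(2,4) cab: {X4}  orig:{}
  cell(1,4) bcab: {S}

Original NTs in T[1,4] deriving "bcab": ["S"]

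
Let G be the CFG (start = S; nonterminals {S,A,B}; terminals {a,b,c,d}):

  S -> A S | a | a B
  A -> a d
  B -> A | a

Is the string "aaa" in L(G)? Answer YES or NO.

Convert to CNF:
  S -> A S | T0 B | a
  A -> T0 T1
  B -> T0 T1 | a
  T0 -> a
  T1 -> d

CYK fill:
  T[0,0] 'a' = {B,S,T0}  orig:{B,S}
  T[1,1] 'a' = {B,S,T0}  orig:{B,S}
  T[2,2] 'a' = {B,S,T0}  orig:{B,S}
  T[0,1] 'aa' = {S}
  T[1,2] 'aa' = {S}
  T[0,2] 'aaa' = ∅

S ∉ T[0,2] ⇒ NO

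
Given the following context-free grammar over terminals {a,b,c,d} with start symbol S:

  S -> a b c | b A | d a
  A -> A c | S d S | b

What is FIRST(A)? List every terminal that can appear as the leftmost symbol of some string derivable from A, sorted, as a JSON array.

FIRST iteration:
pass 1:
  A via A→b: +{b}
  S via S→a b c: +{a}
  S via S→b A: +{b}
  S via S→d a: +{d}
  S: {a,b,d}  A: {b}
pass 2:
  A via A→S d S: +{a,d}
  S: {a,b,d}  A: {a,b,d}
pass 3: — fixpoint
  S: {a,b,d}  A: {a,b,d}

FIRST(A) = ["a", "b", "d"]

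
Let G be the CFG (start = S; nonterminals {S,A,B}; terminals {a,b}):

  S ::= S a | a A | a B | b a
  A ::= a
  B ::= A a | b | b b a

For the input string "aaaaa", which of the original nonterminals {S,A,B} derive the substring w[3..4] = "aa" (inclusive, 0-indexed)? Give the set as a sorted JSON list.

CNF form of G:
  S -> S T0 | T0 A | T0 B | T1 T0
  A -> a
  B -> A T0 | T1 X2 | b
  T0 -> a
  T1 -> b
  X2 -> T1 T0

Fill CYK table bottom-up — only the sub-triangle for w[3..4]:
  cell(3,3) a: {A,T0}  orig:{A}
  cell(4,4) a: {A,T0}  orig:{A}
  cell(3,4) aa: {B,S}

Original NTs in T[3,4] deriving "aa": ["B", "S"]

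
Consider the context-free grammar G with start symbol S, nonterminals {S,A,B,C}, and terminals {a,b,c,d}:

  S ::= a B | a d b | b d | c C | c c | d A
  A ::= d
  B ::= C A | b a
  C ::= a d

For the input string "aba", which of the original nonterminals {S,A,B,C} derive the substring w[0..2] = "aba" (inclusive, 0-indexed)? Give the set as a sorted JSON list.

CNF form of G:
  S -> T0 T2 | T1 B | T1 X4 | T2 A | T3 C | T3 T3
  A -> d
  B -> C A | T0 T1
  C -> T1 T2
  T0 -> b
  T1 -> a
  T2 -> d
  T3 -> c
  X4 -> T2 T0

CYK fill, restricted to cells inside w[0..2]:
  T[0,0] 'a' = {T1}  orig:{}
  T[1,1] 'b' = {T0}  orig:{}
  T[2,2] 'a' = {T1}  orig:{}
  T[0,1] 'ab' = ∅
  T[1,2] 'ba' = {B}
  T[0,2] 'aba' = {S}

Original NTs in T[0,2] deriving "aba": ["S"]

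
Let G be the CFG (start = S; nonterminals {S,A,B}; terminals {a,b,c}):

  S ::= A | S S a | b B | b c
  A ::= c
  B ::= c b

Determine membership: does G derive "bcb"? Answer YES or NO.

CNF form of G:
  S -> S X3 | T1 B | T1 T0 | c
  A -> c
  B -> T0 T1
  T0 -> c
  T1 -> b
  T2 -> a
  X3 -> S T2

Fill CYK table bottom-up:
  [0..0]={T1}  "b"  orig:{}
  [1..1]={A,S,T0}  "c"  orig:{A,S}
  [2..2]={T1}  "b"  orig:{}
  [0..1]={S}  "bc"
  [1..2]={B}  "cb"
  [0..2]={S}  "bcb"

S ∈ T[0,2] ⇒ YES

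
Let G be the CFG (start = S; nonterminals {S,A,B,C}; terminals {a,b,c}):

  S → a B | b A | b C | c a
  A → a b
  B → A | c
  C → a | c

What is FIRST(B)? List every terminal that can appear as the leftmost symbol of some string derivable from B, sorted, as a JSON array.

FIRST iteration:
iter 1:
  A via A→a b: +{a}
  B via B→A: +{a}
  B via B→c: +{c}
  C via C→a: +{a}
  C via C→c: +{c}
  S via S→a B: +{a}
  S via S→b A: +{b}
  S via S→c a: +{c}
  FIRST[S]={a,b,c}  FIRST[A]={a}  FIRST[B]={a,c}  FIRST[C]={a,c}
iter 2: — fixpoint
  FIRST[S]={a,b,c}  FIRST[A]={a}  FIRST[B]={a,c}  FIRST[C]={a,c}

FIRST(B) = ["a", "c"]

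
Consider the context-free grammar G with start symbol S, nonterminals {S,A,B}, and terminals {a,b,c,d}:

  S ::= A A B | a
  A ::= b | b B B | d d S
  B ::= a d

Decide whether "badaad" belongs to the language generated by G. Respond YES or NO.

CNF form of G:
  S -> A X5 | a
  A -> T0 X3 | T1 X4 | b
  B -> T2 T1
  T0 -> b
  T1 -> d
  T2 -> a
  X3 -> B B
  X4 -> T1 S
  X5 -> A B

CYK fill:
  [0..0]={A,T0}  "b"  orig:{A}
  [1..1]={S,T2}  "a"  orig:{S}
  [2..2]={T1}  "d"  orig:{}
  [3..3]={S,T2}  "a"  orig:{S}
  [4..4]={S,T2}  "a"  orig:{S}
  [5..5]={T1}  "d"  orig:{}
  [0..1]=∅  "ba"
  [1..2]={B}  "ad"
  [2..3]={X4}  "da"  orig:{}
  [3..4]=∅  "aa"
  [4..5]={B}  "ad"
  [0..2]={X5}  "bad"  orig:{}
  [1..3]=∅  "ada"
  [2..4]=∅  "daa"
  [3..5]=∅  "aad"
  [0..3]=∅  "bada"
  [1..4]=∅  "adaa"
  [2..5]=∅  "daad"
  [0..4]=∅  "badaa"
  [1..5]=∅  "adaad"
  [0..5]=∅  "badaad"

S ∉ T[0,5] ⇒ NO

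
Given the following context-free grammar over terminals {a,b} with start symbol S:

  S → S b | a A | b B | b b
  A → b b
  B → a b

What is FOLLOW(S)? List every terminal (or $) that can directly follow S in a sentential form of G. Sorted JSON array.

FIRST sets, iterate to fixpoint:
iter 1:
  A via A→b b: +{b}
  B via B→a b: +{a}
  S via S→a A: +{a}
  S via S→b B: +{b}
  FIRST(S)={a,b}  FIRST(A)={b}  FIRST(B)={a}
iter 2: (no change)
  FIRST(S)={a,b}  FIRST(A)={b}  FIRST(B)={a}

FOLLOW iteration:
seed FOLLOW(S) with $
[1]
  S→S b: FOLLOW(S) ⊇ FIRST(b) = {b}; new: +{b}
  S→a A: FOLLOW(A) ⊇ FOLLOW(S) ⊇ {$,b}; new: +{$,b}
  S→b B: FOLLOW(B) ⊇ FOLLOW(S) ⊇ {$,b}; new: +{$,b}
  FOLLOW(S)={$,b}  FOLLOW(A)={$,b}  FOLLOW(B)={$,b}
[2] (no change)
  FOLLOW(S)={$,b}  FOLLOW(A)={$,b}  FOLLOW(B)={$,b}

FOLLOW(S) = ["$", "b"]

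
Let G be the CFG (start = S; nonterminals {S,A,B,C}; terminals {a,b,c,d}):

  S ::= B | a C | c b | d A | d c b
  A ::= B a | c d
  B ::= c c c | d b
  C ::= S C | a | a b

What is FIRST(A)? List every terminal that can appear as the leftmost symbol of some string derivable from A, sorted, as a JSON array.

Compute FIRST by fixpoint:
pass 1:
  A via A→c d: +{c}
  B via B→c c c: +{c}
  B via B→d b: +{d}
  C via C→a: +{a}
  S via S→B: +{c,d}
  S via S→a C: +{a}
  FIRST(S)={a,c,d}  FIRST(A)={c}  FIRST(B)={c,d}  FIRST(C)={a}
pass 2:
  A via A→B a: +{d}
  C via C→S C: +{c,d}
  FIRST(S)={a,c,d}  FIRST(A)={c,d}  FIRST(B)={c,d}  FIRST(C)={a,c,d}
pass 3: (stable)
  FIRST(S)={a,c,d}  FIRST(A)={c,d}  FIRST(B)={c,d}  FIRST(C)={a,c,d}

FIRST(A) = ["c", "d"]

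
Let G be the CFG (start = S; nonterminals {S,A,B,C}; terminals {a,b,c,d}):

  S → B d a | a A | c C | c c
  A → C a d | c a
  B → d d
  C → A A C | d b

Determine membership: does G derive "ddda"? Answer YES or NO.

Convert to CNF:
  S -> B X6 | T0 A | T2 C | T2 T2
  A -> C X4 | T2 T0
  B -> T1 T1
  C -> A X5 | T1 T3
  T0 -> a
  T1 -> d
  T2 -> c
  T3 -> b
  X4 -> T0 T1
  X5 -> A C
  X6 -> T1 T0

CYK fill:
  cell(0,0) d: {T1}  orig:{}
  cell(1,1) d: {T1}  orig:{}
  cell(2,2) d: {T1}  orig:{}
  cell(3,3) a: {T0}  orig:{}
  cell(0,1) dd: {B}
  cell(1,2) dd: {B}
  cell(2,3) da: {X6}  orig:{}
  cell(0,2) ddd: ∅
  cell(1,3) dda: ∅
  cell(0,3) ddda: {S}

S ∈ T[0,3] ⇒ YES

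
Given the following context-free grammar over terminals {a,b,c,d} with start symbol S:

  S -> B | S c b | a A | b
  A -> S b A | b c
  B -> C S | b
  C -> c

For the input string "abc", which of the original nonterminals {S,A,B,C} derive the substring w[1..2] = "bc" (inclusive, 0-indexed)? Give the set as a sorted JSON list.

CNF form of G:
  S -> C S | S X4 | T2 A | b
  A -> S X3 | T0 T1
  B -> C S | b
  C -> c
  T0 -> b
  T1 -> c
  T2 -> a
  X3 -> T0 A
  X4 -> T1 T0

Fill CYK table bottom-up (cells [i..j] with 1 ≤ i ≤ j ≤ 2 only):
  [1..1]={B,S,T0}  "b"  orig:{B,S}
  [2..2]={C,T1}  "c"  orig:{C}
  [1..2]={A}  "bc"

Original NTs in T[1,2] deriving "bc": ["A"]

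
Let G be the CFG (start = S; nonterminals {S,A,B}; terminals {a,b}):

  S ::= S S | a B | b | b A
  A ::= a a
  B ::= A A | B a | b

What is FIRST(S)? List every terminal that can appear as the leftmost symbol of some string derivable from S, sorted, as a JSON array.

Compute FIRST by fixpoint:
iter 1:
  A via A→a a: +{a}
  B via B→A A: +{a}
  B via B→b: +{b}
  S via S→a B: +{a}
  S via S→b: +{b}
  FIRST[S]={a,b}  FIRST[A]={a}  FIRST[B]={a,b}
iter 2: (no change)
  FIRST[S]={a,b}  FIRST[A]={a}  FIRST[B]={a,b}

FIRST(S) = ["a", "b"]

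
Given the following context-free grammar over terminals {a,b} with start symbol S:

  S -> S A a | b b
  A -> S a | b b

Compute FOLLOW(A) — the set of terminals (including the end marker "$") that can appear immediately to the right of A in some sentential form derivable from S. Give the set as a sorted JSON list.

Compute FIRST by fixpoint:
round 1:
  A via A→b b: +{b}
  S via S→b b: +{b}
  FIRST[S]={b}  FIRST[A]={b}
round 2: (stable)
  FIRST[S]={b}  FIRST[A]={b}

Compute FOLLOW by fixpoint:
initialize: $ ∈ FOLLOW(S)
pass 1:
  A→S a: FOLLOW(S) ⊇ FIRST(a) = {a}; new: +{a}
  S→S A a: FOLLOW(S) ⊇ FIRST(A) = {b}; new: +{b}
  S→S A a: FOLLOW(A) ⊇ FIRST(a) = {a}; new: +{a}
  FOLLOW(S)={$,a,b}  FOLLOW(A)={a}
pass 2: (no change)
  FOLLOW(S)={$,a,b}  FOLLOW(A)={a}

FOLLOW(A) = ["a"]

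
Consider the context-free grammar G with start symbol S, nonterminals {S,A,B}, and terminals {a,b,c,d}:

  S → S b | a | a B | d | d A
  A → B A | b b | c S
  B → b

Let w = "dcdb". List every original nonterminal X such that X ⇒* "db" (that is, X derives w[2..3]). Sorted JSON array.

CNF form of G:
  S -> S T0 | T2 B | T3 A | a | d
  A -> B A | T0 T0 | T1 S
  B -> b
  T0 -> b
  T1 -> c
  T2 -> a
  T3 -> d

CYK fill, restricted to cells inside w[2..3]:
  T[2,2] 'd' = {S,T3}  orig:{S}
  T[3,3] 'b' = {B,T0}  orig:{B}
  T[2,3] 'db' = {S}

Original NTs in T[2,3] deriving "db": ["S"]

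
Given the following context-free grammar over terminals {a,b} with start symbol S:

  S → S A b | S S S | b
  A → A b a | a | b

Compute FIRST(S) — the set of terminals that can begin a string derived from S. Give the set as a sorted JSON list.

FIRST iteration:
round 1:
  A via A→a: +{a}
  A via A→b: +{b}
  S via S→b: +{b}
  S: {b}  A: {a,b}
round 2: (no change)
  S: {b}  A: {a,b}

FIRST(S) = ["b"]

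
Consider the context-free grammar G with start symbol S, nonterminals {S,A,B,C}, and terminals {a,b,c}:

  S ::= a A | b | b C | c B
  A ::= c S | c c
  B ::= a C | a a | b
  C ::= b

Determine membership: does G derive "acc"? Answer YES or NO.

CNF form of G:
  S -> T0 B | T1 A | T2 C | b
  A -> T0 S | T0 T0
  B -> T1 C | T1 T1 | b
  C -> b
  T0 -> c
  T1 -> a
  T2 -> b

CYK fill:
  [0..0]={T1}  "a"  orig:{}
  [1..1]={T0}  "c"  orig:{}
  [2..2]={T0}  "c"  orig:{}
  [0..1]=∅  "ac"
  [1..2]={A}  "cc"
  [0..2]={S}  "acc"

S ∈ T[0,2] ⇒ YES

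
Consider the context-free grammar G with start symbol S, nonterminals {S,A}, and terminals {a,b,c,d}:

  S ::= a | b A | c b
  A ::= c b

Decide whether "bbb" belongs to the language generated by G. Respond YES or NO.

Convert to CNF:
  S -> T0 T1 | T1 A | a
  A -> T0 T1
  T0 -> c
  T1 -> b

CYK table (by increasing span):
  T[0,0] 'b' = {T1}  orig:{}
  T[1,1] 'b' = {T1}  orig:{}
  T[2,2] 'b' = {T1}  orig:{}
  T[0,1] 'bb' = ∅
  T[1,2] 'bb' = ∅
  T[0,2] 'bbb' = ∅

S ∉ T[0,2] ⇒ NO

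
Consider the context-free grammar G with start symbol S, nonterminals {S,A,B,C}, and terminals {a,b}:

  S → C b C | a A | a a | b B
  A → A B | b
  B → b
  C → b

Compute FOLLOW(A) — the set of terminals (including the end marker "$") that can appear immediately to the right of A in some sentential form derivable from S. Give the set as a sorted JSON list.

FIRST sets, iterate to fixpoint:
[1]
  A via A→b: +{b}
  B via B→b: +{b}
  C via C→b: +{b}
  S via S→C b C: +{b}
  S via S→a A: +{a}
  S: {a,b}  A: {b}  B: {b}  C: {b}
[2] (stable)
  S: {a,b}  A: {b}  B: {b}  C: {b}

FOLLOW sets:
FOLLOW(S) := {$}
[1]
  A→A B: FOLLOW(A) ⊇ FIRST(B) = {b}; new: +{b}
  A→A B: FOLLOW(B) ⊇ FOLLOW(A) ⊇ {b}; new: +{b}
  S→C b C: FOLLOW(C) ⊇ FIRST(b) = {b}; new: +{b}
  S→C b C: FOLLOW(C) ⊇ FOLLOW(S) ⊇ {$}; new: +{$}
  S→a A: FOLLOW(A) ⊇ FOLLOW(S) ⊇ {$}; new: +{$}
  S→b B: FOLLOW(B) ⊇ FOLLOW(S) ⊇ {$}; new: +{$}
  S: {$}  A: {$,b}  B: {$,b}  C: {$,b}
[2] (stable)
  S: {$}  A: {$,b}  B: {$,b}  C: {$,b}

FOLLOW(A) = ["$", "b"]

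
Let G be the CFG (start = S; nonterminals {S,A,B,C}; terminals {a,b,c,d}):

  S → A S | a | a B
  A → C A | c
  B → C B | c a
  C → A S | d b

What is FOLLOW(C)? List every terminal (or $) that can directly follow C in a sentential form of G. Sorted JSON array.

Compute FIRST by fixpoint:
pass 1:
  A via A→c: +{c}
  B via B→c a: +{c}
  C via C→A S: +{c}
  C via C→d b: +{d}
  S via S→A S: +{c}
  S via S→a: +{a}
  FIRST[S]={a,c}  FIRST[A]={c}  FIRST[B]={c}  FIRST[C]={c,d}
pass 2:
  A via A→C A: +{d}
  B via B→C B: +{d}
  S via S→A S: +{d}
  FIRST[S]={a,c,d}  FIRST[A]={c,d}  FIRST[B]={c,d}  FIRST[C]={c,d}
pass 3: (no change)
  FIRST[S]={a,c,d}  FIRST[A]={c,d}  FIRST[B]={c,d}  FIRST[C]={c,d}

Compute FOLLOW by fixpoint:
seed FOLLOW(S) with $
iter 1:
  A→C A: FOLLOW(C) ⊇ FIRST(A) = {c,d}; new: +{c,d}
  C→A S: FOLLOW(A) ⊇ FIRST(S) = {a,c,d}; new: +{a,c,d}
  C→A S: FOLLOW(S) ⊇ FOLLOW(C) ⊇ {c,d}; new: +{c,d}
  S→a B: FOLLOW(B) ⊇ FOLLOW(S) ⊇ {$,c,d}; new: +{$,c,d}
  S: {$,c,d}  A: {a,c,d}  B: {$,c,d}  C: {c,d}
iter 2: done
  S: {$,c,d}  A: {a,c,d}  B: {$,c,d}  C: {c,d}

FOLLOW(C) = ["c", "d"]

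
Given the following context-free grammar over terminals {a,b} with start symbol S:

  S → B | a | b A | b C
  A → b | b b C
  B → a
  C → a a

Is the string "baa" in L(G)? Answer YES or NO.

Convert to CNF:
  S -> T0 A | T0 C | a
  A -> T0 X2 | b
  B -> a
  C -> T1 T1
  T0 -> b
  T1 -> a
  X2 -> T0 C

CYK table (by increasing span):
  cell(0,0) b: {A,T0}  orig:{A}
  cell(1,1) a: {B,S,T1}  orig:{B,S}
  cell(2,2) a: {B,S,T1}  orig:{B,S}
  cell(0,1) ba: ∅
  cell(1,2) aa: {C}
  cell(0,2) baa: {S,X2}  orig:{S}

S ∈ T[0,2] ⇒ YES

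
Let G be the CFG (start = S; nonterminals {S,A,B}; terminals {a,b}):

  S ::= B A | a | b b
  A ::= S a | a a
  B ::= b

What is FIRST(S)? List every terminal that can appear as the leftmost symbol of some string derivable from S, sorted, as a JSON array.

FIRST sets, iterate to fixpoint:
round 1:
  A via A→a a: +{a}
  B via B→b: +{b}
  S via S→B A: +{b}
  S via S→a: +{a}
  S: {a,b}  A: {a}  B: {b}
round 2:
  A via A→S a: +{b}
  S: {a,b}  A: {a,b}  B: {b}
round 3: — fixpoint
  S: {a,b}  A: {a,b}  B: {b}

FIRST(S) = ["a", "b"]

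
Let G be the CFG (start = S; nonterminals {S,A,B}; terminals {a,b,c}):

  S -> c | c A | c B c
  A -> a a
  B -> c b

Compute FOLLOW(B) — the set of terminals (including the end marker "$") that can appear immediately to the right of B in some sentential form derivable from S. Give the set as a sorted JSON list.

Compute FIRST by fixpoint:
round 1:
  A via A→a a: +{a}
  B via B→c b: +{c}
  S via S→c: +{c}
  S: {c}  A: {a}  B: {c}
round 2: — fixpoint
  S: {c}  A: {a}  B: {c}

FOLLOW iteration:
FOLLOW(S) := {$}
round 1:
  S→c A: FOLLOW(A) ⊇ FOLLOW(S) ⊇ {$}; new: +{$}
  S→c B c: FOLLOW(B) ⊇ FIRST(c) = {c}; new: +{c}
  S: {$}  A: {$}  B: {c}
round 2: (no change)
  S: {$}  A: {$}  B: {c}

FOLLOW(B) = ["c"]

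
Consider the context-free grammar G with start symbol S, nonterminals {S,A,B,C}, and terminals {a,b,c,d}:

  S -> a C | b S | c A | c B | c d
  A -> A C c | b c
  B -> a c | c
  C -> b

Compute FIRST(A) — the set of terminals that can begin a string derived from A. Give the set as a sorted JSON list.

FIRST iteration:
round 1:
  A via A→b c: +{b}
  B via B→a c: +{a}
  B via B→c: +{c}
  C via C→b: +{b}
  S via S→a C: +{a}
  S via S→b S: +{b}
  S via S→c A: +{c}
  S: {a,b,c}  A: {b}  B: {a,c}  C: {b}
round 2: (no change)
  S: {a,b,c}  A: {b}  B: {a,c}  C: {b}

FIRST(A) = ["b"]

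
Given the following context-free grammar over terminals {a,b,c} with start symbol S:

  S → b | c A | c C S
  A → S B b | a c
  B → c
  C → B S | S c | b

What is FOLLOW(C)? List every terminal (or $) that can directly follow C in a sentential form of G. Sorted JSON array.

FIRST sets, iterate to fixpoint:
pass 1:
  A via A→a c: +{a}
  B via B→c: +{c}
  C via C→B S: +{c}
  C via C→b: +{b}
  S via S→b: +{b}
  S via S→c A: +{c}
  FIRST(S)={b,c}  FIRST(A)={a}  FIRST(B)={c}  FIRST(C)={b,c}
pass 2:
  A via A→S B b: +{b,c}
  FIRST(S)={b,c}  FIRST(A)={a,b,c}  FIRST(B)={c}  FIRST(C)={b,c}
pass 3: (no change)
  FIRST(S)={b,c}  FIRST(A)={a,b,c}  FIRST(B)={c}  FIRST(C)={b,c}

FOLLOW iteration:
initialize: $ ∈ FOLLOW(S)
[1]
  A→S B b: FOLLOW(S) ⊇ FIRST(B) = {c}; new: +{c}
  A→S B b: FOLLOW(B) ⊇ FIRST(b) = {b}; new: +{b}
  C→B S: FOLLOW(B) ⊇ FIRST(S) = {b,c}; new: +{c}
  S→c A: FOLLOW(A) ⊇ FOLLOW(S) ⊇ {$,c}; new: +{$,c}
  S→c C S: FOLLOW(C) ⊇ FIRST(S) = {b,c}; new: +{b,c}
  FOLLOW(S)={$,c}  FOLLOW(A)={$,c}  FOLLOW(B)={b,c}  FOLLOW(C)={b,c}
[2]
  C→B S: FOLLOW(S) ⊇ FOLLOW(C) ⊇ {b,c}; new: +{b}
  S→c A: FOLLOW(A) ⊇ FOLLOW(S) ⊇ {$,b,c}; new: +{b}
  FOLLOW(S)={$,b,c}  FOLLOW(A)={$,b,c}  FOLLOW(B)={b,c}  FOLLOW(C)={b,c}
[3] done
  FOLLOW(S)={$,b,c}  FOLLOW(A)={$,b,c}  FOLLOW(B)={b,c}  FOLLOW(C)={b,c}

FOLLOW(C) = ["b", "c"]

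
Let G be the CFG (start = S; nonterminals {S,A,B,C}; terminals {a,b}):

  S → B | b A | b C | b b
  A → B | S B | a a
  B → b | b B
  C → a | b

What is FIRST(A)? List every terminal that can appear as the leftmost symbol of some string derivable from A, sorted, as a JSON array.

Compute FIRST by fixpoint:
iter 1:
  A via A→a a: +{a}
  B via B→b: +{b}
  C via C→a: +{a}
  C via C→b: +{b}
  S via S→B: +{b}
  FIRST[S]={b}  FIRST[A]={a}  FIRST[B]={b}  FIRST[C]={a,b}
iter 2:
  A via A→B: +{b}
  FIRST[S]={b}  FIRST[A]={a,b}  FIRST[B]={b}  FIRST[C]={a,b}
iter 3: (stable)
  FIRST[S]={b}  FIRST[A]={a,b}  FIRST[B]={b}  FIRST[C]={a,b}

FIRST(A) = ["a", "b"]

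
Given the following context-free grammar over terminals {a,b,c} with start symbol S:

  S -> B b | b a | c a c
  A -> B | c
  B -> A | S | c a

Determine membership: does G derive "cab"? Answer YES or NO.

Convert to CNF:
  S -> B T0 | T0 T1 | T2 X5
  A -> B T0 | T0 T1 | T2 T1 | T2 X3 | c
  B -> B T0 | T0 T1 | T2 T1 | T2 X4 | c
  T0 -> b
  T1 -> a
  T2 -> c
  X3 -> T1 T2
  X4 -> T1 T2
  X5 -> T1 T2

CYK fill:
  T[0,0] 'c' = {A,B,T2}  orig:{A,B}
  T[1,1] 'a' = {T1}  orig:{}
  T[2,2] 'b' = {T0}  orig:{}
  T[0,1] 'ca' = {A,B}
  T[1,2] 'ab' = ∅
  T[0,2] 'cab' = {A,B,S}

S ∈ T[0,2] ⇒ YES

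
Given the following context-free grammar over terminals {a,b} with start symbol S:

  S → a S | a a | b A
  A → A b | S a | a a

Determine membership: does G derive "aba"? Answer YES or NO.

CNF form of G:
  S -> T0 A | T1 S | T1 T1
  A -> A T0 | S T1 | T1 T1
  T0 -> b
  T1 -> a

CYK table (by increasing span):
  T[0,0] 'a' = {T1}  orig:{}
  T[1,1] 'b' = {T0}  orig:{}
  T[2,2] 'a' = {T1}  orig:{}
  T[0,1] 'ab' = ∅
  T[1,2] 'ba' = ∅
  T[0,2] 'aba' = ∅

S ∉ T[0,2] ⇒ NO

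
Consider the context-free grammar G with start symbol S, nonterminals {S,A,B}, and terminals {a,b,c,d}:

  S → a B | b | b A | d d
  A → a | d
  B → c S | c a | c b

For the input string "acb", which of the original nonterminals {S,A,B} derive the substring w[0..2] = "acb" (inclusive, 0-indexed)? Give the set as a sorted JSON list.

CNF form of G:
  S -> T1 B | T2 A | T3 T3 | b
  A -> a | d
  B -> T0 S | T0 T1 | T0 T2
  T0 -> c
  T1 -> a
  T2 -> b
  T3 -> d

CYK fill — only the sub-triangle for w[0..2]:
  [0..0]={A,T1}  "a"  orig:{A}
  [1..1]={T0}  "c"  orig:{}
  [2..2]={S,T2}  "b"  orig:{S}
  [0..1]=∅  "ac"
  [1..2]={B}  "cb"
  [0..2]={S}  "acb"

Original NTs in T[0,2] deriving "acb": ["S"]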